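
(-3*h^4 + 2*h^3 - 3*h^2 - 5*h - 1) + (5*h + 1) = -3*h^4 + 2*h^3 - 3*h^2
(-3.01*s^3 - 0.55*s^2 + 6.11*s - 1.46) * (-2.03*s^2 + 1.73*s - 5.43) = 6.1103*s^5 - 4.0908*s^4 + 2.9895*s^3 + 16.5206*s^2 - 35.7031*s + 7.9278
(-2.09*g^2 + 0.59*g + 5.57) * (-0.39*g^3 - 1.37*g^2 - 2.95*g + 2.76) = 0.8151*g^5 + 2.6332*g^4 + 3.1849*g^3 - 15.1398*g^2 - 14.8031*g + 15.3732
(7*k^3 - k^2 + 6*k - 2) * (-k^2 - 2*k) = -7*k^5 - 13*k^4 - 4*k^3 - 10*k^2 + 4*k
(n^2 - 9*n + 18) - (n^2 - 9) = 27 - 9*n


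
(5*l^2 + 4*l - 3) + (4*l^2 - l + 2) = 9*l^2 + 3*l - 1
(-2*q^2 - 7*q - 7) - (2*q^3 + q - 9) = -2*q^3 - 2*q^2 - 8*q + 2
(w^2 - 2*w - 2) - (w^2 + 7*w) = -9*w - 2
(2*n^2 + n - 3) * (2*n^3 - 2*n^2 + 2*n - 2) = 4*n^5 - 2*n^4 - 4*n^3 + 4*n^2 - 8*n + 6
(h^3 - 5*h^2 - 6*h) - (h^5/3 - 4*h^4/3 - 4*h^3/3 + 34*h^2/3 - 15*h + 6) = -h^5/3 + 4*h^4/3 + 7*h^3/3 - 49*h^2/3 + 9*h - 6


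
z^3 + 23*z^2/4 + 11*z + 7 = (z + 7/4)*(z + 2)^2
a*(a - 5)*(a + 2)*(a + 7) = a^4 + 4*a^3 - 31*a^2 - 70*a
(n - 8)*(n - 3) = n^2 - 11*n + 24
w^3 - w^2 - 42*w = w*(w - 7)*(w + 6)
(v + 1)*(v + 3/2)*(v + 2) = v^3 + 9*v^2/2 + 13*v/2 + 3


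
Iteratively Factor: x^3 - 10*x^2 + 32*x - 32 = (x - 4)*(x^2 - 6*x + 8) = (x - 4)^2*(x - 2)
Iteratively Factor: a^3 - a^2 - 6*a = (a - 3)*(a^2 + 2*a) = (a - 3)*(a + 2)*(a)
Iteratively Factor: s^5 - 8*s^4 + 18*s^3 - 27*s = (s)*(s^4 - 8*s^3 + 18*s^2 - 27) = s*(s - 3)*(s^3 - 5*s^2 + 3*s + 9) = s*(s - 3)^2*(s^2 - 2*s - 3) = s*(s - 3)^2*(s + 1)*(s - 3)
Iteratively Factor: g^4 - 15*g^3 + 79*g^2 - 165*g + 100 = (g - 5)*(g^3 - 10*g^2 + 29*g - 20) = (g - 5)^2*(g^2 - 5*g + 4) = (g - 5)^2*(g - 4)*(g - 1)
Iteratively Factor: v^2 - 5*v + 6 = (v - 2)*(v - 3)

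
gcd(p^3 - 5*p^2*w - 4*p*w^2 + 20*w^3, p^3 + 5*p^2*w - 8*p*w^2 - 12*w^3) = p - 2*w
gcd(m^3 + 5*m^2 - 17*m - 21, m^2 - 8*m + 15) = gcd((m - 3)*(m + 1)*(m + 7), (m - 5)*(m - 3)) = m - 3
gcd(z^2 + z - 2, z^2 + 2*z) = z + 2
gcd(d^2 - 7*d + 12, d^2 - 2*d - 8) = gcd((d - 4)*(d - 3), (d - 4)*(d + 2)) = d - 4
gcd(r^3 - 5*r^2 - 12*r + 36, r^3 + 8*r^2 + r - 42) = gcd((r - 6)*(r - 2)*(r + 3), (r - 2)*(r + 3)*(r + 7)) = r^2 + r - 6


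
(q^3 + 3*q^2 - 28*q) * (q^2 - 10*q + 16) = q^5 - 7*q^4 - 42*q^3 + 328*q^2 - 448*q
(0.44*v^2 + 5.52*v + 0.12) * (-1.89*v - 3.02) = -0.8316*v^3 - 11.7616*v^2 - 16.8972*v - 0.3624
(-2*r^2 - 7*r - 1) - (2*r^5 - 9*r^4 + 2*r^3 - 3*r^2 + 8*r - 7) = -2*r^5 + 9*r^4 - 2*r^3 + r^2 - 15*r + 6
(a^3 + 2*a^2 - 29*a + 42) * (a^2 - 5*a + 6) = a^5 - 3*a^4 - 33*a^3 + 199*a^2 - 384*a + 252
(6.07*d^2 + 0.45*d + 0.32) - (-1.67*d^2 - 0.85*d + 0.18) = 7.74*d^2 + 1.3*d + 0.14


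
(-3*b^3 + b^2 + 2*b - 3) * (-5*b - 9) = 15*b^4 + 22*b^3 - 19*b^2 - 3*b + 27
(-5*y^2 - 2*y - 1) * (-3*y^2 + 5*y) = 15*y^4 - 19*y^3 - 7*y^2 - 5*y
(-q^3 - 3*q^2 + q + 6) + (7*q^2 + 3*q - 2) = -q^3 + 4*q^2 + 4*q + 4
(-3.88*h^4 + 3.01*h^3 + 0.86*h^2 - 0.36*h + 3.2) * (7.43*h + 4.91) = -28.8284*h^5 + 3.3135*h^4 + 21.1689*h^3 + 1.5478*h^2 + 22.0084*h + 15.712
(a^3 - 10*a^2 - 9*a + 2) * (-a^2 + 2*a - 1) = -a^5 + 12*a^4 - 12*a^3 - 10*a^2 + 13*a - 2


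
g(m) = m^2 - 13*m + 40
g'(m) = 2*m - 13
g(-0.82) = 51.33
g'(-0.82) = -14.64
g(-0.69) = 49.45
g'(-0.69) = -14.38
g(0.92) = 28.89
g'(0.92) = -11.16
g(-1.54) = 62.39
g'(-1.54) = -16.08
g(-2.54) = 79.47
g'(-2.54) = -18.08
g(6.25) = -2.19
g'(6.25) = -0.50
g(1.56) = 22.15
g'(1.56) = -9.88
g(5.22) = -0.61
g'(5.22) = -2.56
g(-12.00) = 340.00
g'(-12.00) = -37.00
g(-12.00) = 340.00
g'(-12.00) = -37.00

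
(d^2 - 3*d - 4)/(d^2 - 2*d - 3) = (d - 4)/(d - 3)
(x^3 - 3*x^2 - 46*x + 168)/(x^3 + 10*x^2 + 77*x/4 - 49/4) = 4*(x^2 - 10*x + 24)/(4*x^2 + 12*x - 7)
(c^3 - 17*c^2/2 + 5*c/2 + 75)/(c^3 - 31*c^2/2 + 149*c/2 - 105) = (2*c^2 - 5*c - 25)/(2*c^2 - 19*c + 35)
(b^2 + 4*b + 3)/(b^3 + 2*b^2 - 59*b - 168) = (b + 1)/(b^2 - b - 56)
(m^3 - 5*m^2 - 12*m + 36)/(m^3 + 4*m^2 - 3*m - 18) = (m - 6)/(m + 3)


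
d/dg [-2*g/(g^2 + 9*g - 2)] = 2*(g^2 + 2)/(g^4 + 18*g^3 + 77*g^2 - 36*g + 4)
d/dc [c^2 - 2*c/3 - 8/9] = 2*c - 2/3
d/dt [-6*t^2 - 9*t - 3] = -12*t - 9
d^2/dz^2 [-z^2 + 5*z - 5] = -2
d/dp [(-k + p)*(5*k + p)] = 4*k + 2*p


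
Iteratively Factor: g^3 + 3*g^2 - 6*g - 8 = (g + 4)*(g^2 - g - 2) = (g + 1)*(g + 4)*(g - 2)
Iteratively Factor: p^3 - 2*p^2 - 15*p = (p - 5)*(p^2 + 3*p) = p*(p - 5)*(p + 3)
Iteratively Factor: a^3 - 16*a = (a - 4)*(a^2 + 4*a) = a*(a - 4)*(a + 4)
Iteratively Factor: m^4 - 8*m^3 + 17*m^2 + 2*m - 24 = (m - 4)*(m^3 - 4*m^2 + m + 6) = (m - 4)*(m - 2)*(m^2 - 2*m - 3) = (m - 4)*(m - 3)*(m - 2)*(m + 1)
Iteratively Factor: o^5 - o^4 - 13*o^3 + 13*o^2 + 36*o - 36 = (o - 3)*(o^4 + 2*o^3 - 7*o^2 - 8*o + 12) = (o - 3)*(o - 2)*(o^3 + 4*o^2 + o - 6) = (o - 3)*(o - 2)*(o - 1)*(o^2 + 5*o + 6) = (o - 3)*(o - 2)*(o - 1)*(o + 2)*(o + 3)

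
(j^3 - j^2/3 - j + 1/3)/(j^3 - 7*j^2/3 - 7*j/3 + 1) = (j - 1)/(j - 3)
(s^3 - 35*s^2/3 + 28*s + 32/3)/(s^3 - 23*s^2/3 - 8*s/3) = (s - 4)/s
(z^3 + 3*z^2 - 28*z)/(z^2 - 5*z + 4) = z*(z + 7)/(z - 1)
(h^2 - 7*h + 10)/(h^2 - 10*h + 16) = (h - 5)/(h - 8)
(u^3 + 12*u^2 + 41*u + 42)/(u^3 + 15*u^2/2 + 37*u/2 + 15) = 2*(u + 7)/(2*u + 5)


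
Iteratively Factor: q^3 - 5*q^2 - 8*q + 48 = (q + 3)*(q^2 - 8*q + 16) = (q - 4)*(q + 3)*(q - 4)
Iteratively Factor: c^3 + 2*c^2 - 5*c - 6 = (c + 1)*(c^2 + c - 6) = (c - 2)*(c + 1)*(c + 3)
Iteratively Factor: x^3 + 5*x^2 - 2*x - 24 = (x + 3)*(x^2 + 2*x - 8) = (x - 2)*(x + 3)*(x + 4)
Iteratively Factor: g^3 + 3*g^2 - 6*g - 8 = (g + 4)*(g^2 - g - 2) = (g + 1)*(g + 4)*(g - 2)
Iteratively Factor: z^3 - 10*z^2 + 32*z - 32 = (z - 4)*(z^2 - 6*z + 8) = (z - 4)^2*(z - 2)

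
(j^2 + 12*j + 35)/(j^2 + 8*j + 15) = (j + 7)/(j + 3)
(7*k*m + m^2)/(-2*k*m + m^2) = (-7*k - m)/(2*k - m)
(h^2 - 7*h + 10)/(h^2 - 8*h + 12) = (h - 5)/(h - 6)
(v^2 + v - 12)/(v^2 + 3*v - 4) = (v - 3)/(v - 1)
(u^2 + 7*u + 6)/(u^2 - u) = (u^2 + 7*u + 6)/(u*(u - 1))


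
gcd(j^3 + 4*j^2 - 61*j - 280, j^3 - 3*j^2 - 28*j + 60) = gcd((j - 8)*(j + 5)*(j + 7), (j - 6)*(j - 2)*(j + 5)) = j + 5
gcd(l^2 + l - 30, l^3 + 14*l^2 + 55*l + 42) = l + 6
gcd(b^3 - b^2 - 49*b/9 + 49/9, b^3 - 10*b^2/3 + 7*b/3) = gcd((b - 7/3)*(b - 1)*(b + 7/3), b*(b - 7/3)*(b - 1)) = b^2 - 10*b/3 + 7/3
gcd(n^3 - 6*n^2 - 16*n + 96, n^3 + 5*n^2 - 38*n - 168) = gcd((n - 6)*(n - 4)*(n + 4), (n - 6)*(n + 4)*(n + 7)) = n^2 - 2*n - 24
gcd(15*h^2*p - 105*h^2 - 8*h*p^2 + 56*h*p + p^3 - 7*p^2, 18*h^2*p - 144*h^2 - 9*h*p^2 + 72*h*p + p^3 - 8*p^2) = -3*h + p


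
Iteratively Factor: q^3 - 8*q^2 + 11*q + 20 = (q + 1)*(q^2 - 9*q + 20) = (q - 4)*(q + 1)*(q - 5)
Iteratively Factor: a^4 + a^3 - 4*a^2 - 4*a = (a + 2)*(a^3 - a^2 - 2*a) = (a - 2)*(a + 2)*(a^2 + a) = a*(a - 2)*(a + 2)*(a + 1)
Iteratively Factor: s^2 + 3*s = (s + 3)*(s)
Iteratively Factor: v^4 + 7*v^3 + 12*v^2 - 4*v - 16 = (v + 2)*(v^3 + 5*v^2 + 2*v - 8) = (v + 2)*(v + 4)*(v^2 + v - 2) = (v + 2)^2*(v + 4)*(v - 1)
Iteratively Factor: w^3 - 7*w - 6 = (w + 1)*(w^2 - w - 6) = (w + 1)*(w + 2)*(w - 3)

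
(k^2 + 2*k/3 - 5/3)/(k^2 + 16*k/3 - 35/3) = (3*k^2 + 2*k - 5)/(3*k^2 + 16*k - 35)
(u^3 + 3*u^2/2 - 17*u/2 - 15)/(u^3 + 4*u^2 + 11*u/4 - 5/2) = 2*(u - 3)/(2*u - 1)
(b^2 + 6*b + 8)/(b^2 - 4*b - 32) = (b + 2)/(b - 8)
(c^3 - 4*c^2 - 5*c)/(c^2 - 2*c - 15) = c*(c + 1)/(c + 3)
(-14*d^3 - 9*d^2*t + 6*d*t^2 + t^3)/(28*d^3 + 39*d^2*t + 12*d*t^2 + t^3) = (-2*d + t)/(4*d + t)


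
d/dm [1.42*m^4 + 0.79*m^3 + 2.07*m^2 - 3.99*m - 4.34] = 5.68*m^3 + 2.37*m^2 + 4.14*m - 3.99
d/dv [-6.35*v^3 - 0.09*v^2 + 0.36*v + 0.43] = -19.05*v^2 - 0.18*v + 0.36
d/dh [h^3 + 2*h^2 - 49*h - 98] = 3*h^2 + 4*h - 49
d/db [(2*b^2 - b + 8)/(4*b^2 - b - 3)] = (2*b^2 - 76*b + 11)/(16*b^4 - 8*b^3 - 23*b^2 + 6*b + 9)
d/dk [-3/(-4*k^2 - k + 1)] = 3*(-8*k - 1)/(4*k^2 + k - 1)^2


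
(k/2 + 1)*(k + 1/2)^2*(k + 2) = k^4/2 + 5*k^3/2 + 33*k^2/8 + 5*k/2 + 1/2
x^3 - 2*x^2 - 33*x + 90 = (x - 5)*(x - 3)*(x + 6)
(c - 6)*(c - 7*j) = c^2 - 7*c*j - 6*c + 42*j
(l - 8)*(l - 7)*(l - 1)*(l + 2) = l^4 - 14*l^3 + 39*l^2 + 86*l - 112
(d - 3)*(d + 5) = d^2 + 2*d - 15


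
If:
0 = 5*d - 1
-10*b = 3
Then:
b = -3/10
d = 1/5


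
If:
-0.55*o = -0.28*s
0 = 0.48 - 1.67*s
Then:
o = 0.15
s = 0.29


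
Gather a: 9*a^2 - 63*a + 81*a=9*a^2 + 18*a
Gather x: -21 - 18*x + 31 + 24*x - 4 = 6*x + 6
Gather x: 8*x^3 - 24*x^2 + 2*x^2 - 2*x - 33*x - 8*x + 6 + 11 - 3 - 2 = 8*x^3 - 22*x^2 - 43*x + 12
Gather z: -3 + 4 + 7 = 8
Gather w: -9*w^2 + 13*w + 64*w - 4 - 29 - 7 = -9*w^2 + 77*w - 40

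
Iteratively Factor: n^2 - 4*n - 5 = (n - 5)*(n + 1)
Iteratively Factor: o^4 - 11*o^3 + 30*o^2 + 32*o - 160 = (o + 2)*(o^3 - 13*o^2 + 56*o - 80) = (o - 4)*(o + 2)*(o^2 - 9*o + 20) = (o - 4)^2*(o + 2)*(o - 5)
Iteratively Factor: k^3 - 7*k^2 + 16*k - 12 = (k - 2)*(k^2 - 5*k + 6) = (k - 3)*(k - 2)*(k - 2)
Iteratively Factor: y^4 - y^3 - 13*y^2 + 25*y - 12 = (y + 4)*(y^3 - 5*y^2 + 7*y - 3) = (y - 3)*(y + 4)*(y^2 - 2*y + 1) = (y - 3)*(y - 1)*(y + 4)*(y - 1)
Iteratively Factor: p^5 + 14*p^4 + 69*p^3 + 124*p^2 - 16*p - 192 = (p - 1)*(p^4 + 15*p^3 + 84*p^2 + 208*p + 192) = (p - 1)*(p + 3)*(p^3 + 12*p^2 + 48*p + 64) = (p - 1)*(p + 3)*(p + 4)*(p^2 + 8*p + 16) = (p - 1)*(p + 3)*(p + 4)^2*(p + 4)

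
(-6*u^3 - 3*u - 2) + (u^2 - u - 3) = -6*u^3 + u^2 - 4*u - 5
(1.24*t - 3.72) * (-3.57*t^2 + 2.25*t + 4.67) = -4.4268*t^3 + 16.0704*t^2 - 2.5792*t - 17.3724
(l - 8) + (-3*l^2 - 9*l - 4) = -3*l^2 - 8*l - 12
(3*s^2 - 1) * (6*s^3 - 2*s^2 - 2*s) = 18*s^5 - 6*s^4 - 12*s^3 + 2*s^2 + 2*s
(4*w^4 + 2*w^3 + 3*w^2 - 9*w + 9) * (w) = 4*w^5 + 2*w^4 + 3*w^3 - 9*w^2 + 9*w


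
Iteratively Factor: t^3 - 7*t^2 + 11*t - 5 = (t - 1)*(t^2 - 6*t + 5) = (t - 5)*(t - 1)*(t - 1)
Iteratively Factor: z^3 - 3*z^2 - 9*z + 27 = (z - 3)*(z^2 - 9) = (z - 3)^2*(z + 3)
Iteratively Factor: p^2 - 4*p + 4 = (p - 2)*(p - 2)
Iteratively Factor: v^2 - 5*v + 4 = (v - 4)*(v - 1)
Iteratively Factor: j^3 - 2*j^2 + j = (j - 1)*(j^2 - j) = j*(j - 1)*(j - 1)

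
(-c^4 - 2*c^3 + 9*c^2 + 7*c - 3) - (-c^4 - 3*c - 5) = -2*c^3 + 9*c^2 + 10*c + 2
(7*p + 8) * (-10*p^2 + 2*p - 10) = -70*p^3 - 66*p^2 - 54*p - 80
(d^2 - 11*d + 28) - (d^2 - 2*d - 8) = 36 - 9*d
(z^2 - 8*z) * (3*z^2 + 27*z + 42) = 3*z^4 + 3*z^3 - 174*z^2 - 336*z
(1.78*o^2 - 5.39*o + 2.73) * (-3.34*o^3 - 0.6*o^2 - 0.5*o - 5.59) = -5.9452*o^5 + 16.9346*o^4 - 6.7742*o^3 - 8.8932*o^2 + 28.7651*o - 15.2607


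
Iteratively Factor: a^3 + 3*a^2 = (a)*(a^2 + 3*a) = a*(a + 3)*(a)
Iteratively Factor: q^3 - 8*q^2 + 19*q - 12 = (q - 1)*(q^2 - 7*q + 12) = (q - 3)*(q - 1)*(q - 4)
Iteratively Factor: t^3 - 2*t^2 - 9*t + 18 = (t - 2)*(t^2 - 9) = (t - 2)*(t + 3)*(t - 3)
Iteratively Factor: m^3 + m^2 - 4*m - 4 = (m + 2)*(m^2 - m - 2) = (m + 1)*(m + 2)*(m - 2)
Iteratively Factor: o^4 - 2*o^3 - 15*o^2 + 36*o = (o + 4)*(o^3 - 6*o^2 + 9*o) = o*(o + 4)*(o^2 - 6*o + 9) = o*(o - 3)*(o + 4)*(o - 3)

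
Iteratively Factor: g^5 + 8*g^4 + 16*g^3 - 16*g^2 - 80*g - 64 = (g + 2)*(g^4 + 6*g^3 + 4*g^2 - 24*g - 32) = (g + 2)^2*(g^3 + 4*g^2 - 4*g - 16) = (g - 2)*(g + 2)^2*(g^2 + 6*g + 8) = (g - 2)*(g + 2)^2*(g + 4)*(g + 2)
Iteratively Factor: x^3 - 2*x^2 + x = (x - 1)*(x^2 - x) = x*(x - 1)*(x - 1)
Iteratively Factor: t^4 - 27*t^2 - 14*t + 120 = (t - 2)*(t^3 + 2*t^2 - 23*t - 60) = (t - 5)*(t - 2)*(t^2 + 7*t + 12) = (t - 5)*(t - 2)*(t + 3)*(t + 4)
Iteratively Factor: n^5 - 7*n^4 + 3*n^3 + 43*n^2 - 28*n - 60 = (n - 3)*(n^4 - 4*n^3 - 9*n^2 + 16*n + 20) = (n - 3)*(n + 2)*(n^3 - 6*n^2 + 3*n + 10) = (n - 5)*(n - 3)*(n + 2)*(n^2 - n - 2) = (n - 5)*(n - 3)*(n - 2)*(n + 2)*(n + 1)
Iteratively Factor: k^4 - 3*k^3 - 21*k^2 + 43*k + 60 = (k - 5)*(k^3 + 2*k^2 - 11*k - 12) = (k - 5)*(k + 4)*(k^2 - 2*k - 3) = (k - 5)*(k - 3)*(k + 4)*(k + 1)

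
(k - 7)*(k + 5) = k^2 - 2*k - 35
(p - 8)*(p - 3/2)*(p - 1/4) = p^3 - 39*p^2/4 + 115*p/8 - 3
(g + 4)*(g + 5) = g^2 + 9*g + 20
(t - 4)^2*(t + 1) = t^3 - 7*t^2 + 8*t + 16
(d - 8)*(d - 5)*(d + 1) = d^3 - 12*d^2 + 27*d + 40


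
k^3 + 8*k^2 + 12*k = k*(k + 2)*(k + 6)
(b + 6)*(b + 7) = b^2 + 13*b + 42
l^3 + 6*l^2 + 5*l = l*(l + 1)*(l + 5)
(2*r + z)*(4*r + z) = 8*r^2 + 6*r*z + z^2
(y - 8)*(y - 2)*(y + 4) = y^3 - 6*y^2 - 24*y + 64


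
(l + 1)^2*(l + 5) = l^3 + 7*l^2 + 11*l + 5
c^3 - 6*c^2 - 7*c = c*(c - 7)*(c + 1)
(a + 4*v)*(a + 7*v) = a^2 + 11*a*v + 28*v^2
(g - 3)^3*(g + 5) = g^4 - 4*g^3 - 18*g^2 + 108*g - 135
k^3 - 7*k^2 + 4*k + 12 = (k - 6)*(k - 2)*(k + 1)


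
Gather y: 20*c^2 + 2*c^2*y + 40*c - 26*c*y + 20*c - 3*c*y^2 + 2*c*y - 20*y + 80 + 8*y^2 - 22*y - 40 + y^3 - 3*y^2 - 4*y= 20*c^2 + 60*c + y^3 + y^2*(5 - 3*c) + y*(2*c^2 - 24*c - 46) + 40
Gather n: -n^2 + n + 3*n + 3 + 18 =-n^2 + 4*n + 21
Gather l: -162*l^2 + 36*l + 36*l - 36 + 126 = -162*l^2 + 72*l + 90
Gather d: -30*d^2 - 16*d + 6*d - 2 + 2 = -30*d^2 - 10*d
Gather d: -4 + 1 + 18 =15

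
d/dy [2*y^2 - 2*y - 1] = 4*y - 2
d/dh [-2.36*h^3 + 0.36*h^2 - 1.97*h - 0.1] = -7.08*h^2 + 0.72*h - 1.97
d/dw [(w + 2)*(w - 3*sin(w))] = w - (w + 2)*(3*cos(w) - 1) - 3*sin(w)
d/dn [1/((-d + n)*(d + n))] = -2*n/(d^4 - 2*d^2*n^2 + n^4)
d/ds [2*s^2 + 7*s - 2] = 4*s + 7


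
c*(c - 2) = c^2 - 2*c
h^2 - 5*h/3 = h*(h - 5/3)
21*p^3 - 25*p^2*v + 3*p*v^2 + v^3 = (-3*p + v)*(-p + v)*(7*p + v)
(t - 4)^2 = t^2 - 8*t + 16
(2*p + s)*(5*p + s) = 10*p^2 + 7*p*s + s^2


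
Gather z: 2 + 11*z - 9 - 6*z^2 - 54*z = -6*z^2 - 43*z - 7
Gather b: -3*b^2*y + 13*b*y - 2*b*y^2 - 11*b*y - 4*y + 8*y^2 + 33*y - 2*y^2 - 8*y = -3*b^2*y + b*(-2*y^2 + 2*y) + 6*y^2 + 21*y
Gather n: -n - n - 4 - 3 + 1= -2*n - 6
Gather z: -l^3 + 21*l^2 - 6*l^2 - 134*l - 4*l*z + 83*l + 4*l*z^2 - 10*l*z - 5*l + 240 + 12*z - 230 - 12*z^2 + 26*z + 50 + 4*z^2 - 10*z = -l^3 + 15*l^2 - 56*l + z^2*(4*l - 8) + z*(28 - 14*l) + 60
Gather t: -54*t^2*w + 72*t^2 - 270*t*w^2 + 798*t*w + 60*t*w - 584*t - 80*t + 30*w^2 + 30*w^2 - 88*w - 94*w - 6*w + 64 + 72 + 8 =t^2*(72 - 54*w) + t*(-270*w^2 + 858*w - 664) + 60*w^2 - 188*w + 144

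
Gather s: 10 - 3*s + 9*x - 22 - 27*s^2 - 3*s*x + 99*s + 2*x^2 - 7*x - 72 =-27*s^2 + s*(96 - 3*x) + 2*x^2 + 2*x - 84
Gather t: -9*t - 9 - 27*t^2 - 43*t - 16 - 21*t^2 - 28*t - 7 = -48*t^2 - 80*t - 32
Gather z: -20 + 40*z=40*z - 20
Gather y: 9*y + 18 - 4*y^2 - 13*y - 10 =-4*y^2 - 4*y + 8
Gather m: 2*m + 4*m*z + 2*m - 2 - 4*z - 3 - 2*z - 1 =m*(4*z + 4) - 6*z - 6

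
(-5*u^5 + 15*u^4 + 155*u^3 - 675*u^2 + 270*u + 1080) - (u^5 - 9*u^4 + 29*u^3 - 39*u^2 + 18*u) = -6*u^5 + 24*u^4 + 126*u^3 - 636*u^2 + 252*u + 1080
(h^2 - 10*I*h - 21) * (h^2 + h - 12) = h^4 + h^3 - 10*I*h^3 - 33*h^2 - 10*I*h^2 - 21*h + 120*I*h + 252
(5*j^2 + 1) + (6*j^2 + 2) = 11*j^2 + 3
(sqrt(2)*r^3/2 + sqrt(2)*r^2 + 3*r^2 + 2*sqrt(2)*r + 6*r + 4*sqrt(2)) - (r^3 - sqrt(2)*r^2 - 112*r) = -r^3 + sqrt(2)*r^3/2 + 2*sqrt(2)*r^2 + 3*r^2 + 2*sqrt(2)*r + 118*r + 4*sqrt(2)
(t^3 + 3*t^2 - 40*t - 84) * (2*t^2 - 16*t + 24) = 2*t^5 - 10*t^4 - 104*t^3 + 544*t^2 + 384*t - 2016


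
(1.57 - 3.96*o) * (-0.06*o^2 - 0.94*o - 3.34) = 0.2376*o^3 + 3.6282*o^2 + 11.7506*o - 5.2438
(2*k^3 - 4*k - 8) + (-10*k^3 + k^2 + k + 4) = -8*k^3 + k^2 - 3*k - 4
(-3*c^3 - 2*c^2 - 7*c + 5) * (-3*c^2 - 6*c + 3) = 9*c^5 + 24*c^4 + 24*c^3 + 21*c^2 - 51*c + 15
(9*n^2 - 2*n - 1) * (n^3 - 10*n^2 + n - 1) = 9*n^5 - 92*n^4 + 28*n^3 - n^2 + n + 1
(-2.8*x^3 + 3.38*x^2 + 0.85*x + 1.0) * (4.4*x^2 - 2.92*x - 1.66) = -12.32*x^5 + 23.048*x^4 - 1.4816*x^3 - 3.6928*x^2 - 4.331*x - 1.66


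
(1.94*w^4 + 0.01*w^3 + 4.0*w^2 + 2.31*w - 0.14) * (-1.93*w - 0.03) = -3.7442*w^5 - 0.0775*w^4 - 7.7203*w^3 - 4.5783*w^2 + 0.2009*w + 0.0042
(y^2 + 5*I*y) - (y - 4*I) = y^2 - y + 5*I*y + 4*I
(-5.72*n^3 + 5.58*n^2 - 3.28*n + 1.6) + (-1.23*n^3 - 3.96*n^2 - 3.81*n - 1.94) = -6.95*n^3 + 1.62*n^2 - 7.09*n - 0.34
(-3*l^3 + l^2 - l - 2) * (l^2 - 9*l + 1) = -3*l^5 + 28*l^4 - 13*l^3 + 8*l^2 + 17*l - 2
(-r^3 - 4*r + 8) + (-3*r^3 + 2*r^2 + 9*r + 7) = -4*r^3 + 2*r^2 + 5*r + 15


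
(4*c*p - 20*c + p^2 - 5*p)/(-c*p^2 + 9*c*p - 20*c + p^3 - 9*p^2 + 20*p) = (4*c + p)/(-c*p + 4*c + p^2 - 4*p)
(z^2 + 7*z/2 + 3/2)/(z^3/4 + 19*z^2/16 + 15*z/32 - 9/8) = 16*(2*z^2 + 7*z + 3)/(8*z^3 + 38*z^2 + 15*z - 36)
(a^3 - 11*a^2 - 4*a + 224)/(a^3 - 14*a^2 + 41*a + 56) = (a + 4)/(a + 1)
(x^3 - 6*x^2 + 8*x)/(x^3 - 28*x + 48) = x/(x + 6)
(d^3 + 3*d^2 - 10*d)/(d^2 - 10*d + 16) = d*(d + 5)/(d - 8)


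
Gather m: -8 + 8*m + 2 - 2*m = 6*m - 6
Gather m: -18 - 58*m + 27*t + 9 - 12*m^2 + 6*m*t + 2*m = -12*m^2 + m*(6*t - 56) + 27*t - 9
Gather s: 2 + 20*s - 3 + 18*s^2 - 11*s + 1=18*s^2 + 9*s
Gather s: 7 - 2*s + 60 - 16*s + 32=99 - 18*s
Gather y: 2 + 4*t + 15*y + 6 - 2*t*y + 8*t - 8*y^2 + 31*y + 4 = 12*t - 8*y^2 + y*(46 - 2*t) + 12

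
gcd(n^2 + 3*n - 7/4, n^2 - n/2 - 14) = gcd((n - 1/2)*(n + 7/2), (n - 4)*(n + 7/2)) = n + 7/2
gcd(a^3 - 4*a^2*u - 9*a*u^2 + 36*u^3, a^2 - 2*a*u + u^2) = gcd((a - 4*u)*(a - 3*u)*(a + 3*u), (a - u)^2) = 1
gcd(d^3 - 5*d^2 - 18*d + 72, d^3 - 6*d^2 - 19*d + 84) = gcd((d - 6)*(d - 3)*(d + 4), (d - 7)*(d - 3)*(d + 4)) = d^2 + d - 12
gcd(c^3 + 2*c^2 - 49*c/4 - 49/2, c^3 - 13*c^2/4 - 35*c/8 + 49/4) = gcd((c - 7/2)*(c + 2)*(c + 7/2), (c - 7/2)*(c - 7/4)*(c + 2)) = c^2 - 3*c/2 - 7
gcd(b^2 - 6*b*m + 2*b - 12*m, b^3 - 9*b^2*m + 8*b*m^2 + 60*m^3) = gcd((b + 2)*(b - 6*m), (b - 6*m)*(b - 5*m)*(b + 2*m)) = b - 6*m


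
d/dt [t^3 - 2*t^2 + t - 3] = 3*t^2 - 4*t + 1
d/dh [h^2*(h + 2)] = h*(3*h + 4)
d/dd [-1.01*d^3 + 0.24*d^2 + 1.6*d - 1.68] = -3.03*d^2 + 0.48*d + 1.6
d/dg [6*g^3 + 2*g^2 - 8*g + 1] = 18*g^2 + 4*g - 8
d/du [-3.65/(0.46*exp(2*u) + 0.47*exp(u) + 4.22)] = (3.358*exp(u) + 1.7155)*exp(u)/(0.46*exp(2*u) + 0.47*exp(u) + 4.22)^2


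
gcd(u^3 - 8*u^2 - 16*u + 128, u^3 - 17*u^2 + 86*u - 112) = u - 8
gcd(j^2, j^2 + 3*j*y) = j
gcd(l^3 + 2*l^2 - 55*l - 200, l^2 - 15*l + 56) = l - 8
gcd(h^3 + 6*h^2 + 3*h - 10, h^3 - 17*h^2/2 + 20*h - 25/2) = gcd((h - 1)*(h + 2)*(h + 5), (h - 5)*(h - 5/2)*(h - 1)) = h - 1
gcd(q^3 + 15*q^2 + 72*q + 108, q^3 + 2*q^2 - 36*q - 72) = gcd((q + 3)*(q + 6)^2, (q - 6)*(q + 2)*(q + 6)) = q + 6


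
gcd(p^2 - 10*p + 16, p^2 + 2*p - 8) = p - 2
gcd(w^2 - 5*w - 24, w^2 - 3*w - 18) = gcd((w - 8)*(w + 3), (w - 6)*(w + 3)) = w + 3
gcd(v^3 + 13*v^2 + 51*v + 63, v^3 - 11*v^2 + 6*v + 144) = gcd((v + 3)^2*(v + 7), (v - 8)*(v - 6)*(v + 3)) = v + 3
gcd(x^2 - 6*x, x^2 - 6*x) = x^2 - 6*x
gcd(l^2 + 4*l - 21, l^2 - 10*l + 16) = 1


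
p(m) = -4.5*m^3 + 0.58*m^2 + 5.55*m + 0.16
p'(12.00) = -1924.53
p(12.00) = -7625.72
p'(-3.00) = -119.43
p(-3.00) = 110.23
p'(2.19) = -56.66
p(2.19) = -32.17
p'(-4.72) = -300.68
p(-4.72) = 460.08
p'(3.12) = -122.25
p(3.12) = -113.55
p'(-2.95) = -115.36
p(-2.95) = 104.36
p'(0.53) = 2.37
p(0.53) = 2.59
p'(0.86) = -3.44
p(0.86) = 2.50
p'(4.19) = -226.60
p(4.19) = -297.42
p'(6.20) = -506.20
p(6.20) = -1015.61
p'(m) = -13.5*m^2 + 1.16*m + 5.55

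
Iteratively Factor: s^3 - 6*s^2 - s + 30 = (s + 2)*(s^2 - 8*s + 15) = (s - 3)*(s + 2)*(s - 5)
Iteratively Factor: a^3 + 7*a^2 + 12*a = (a)*(a^2 + 7*a + 12) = a*(a + 4)*(a + 3)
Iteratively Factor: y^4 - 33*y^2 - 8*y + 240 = (y - 3)*(y^3 + 3*y^2 - 24*y - 80) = (y - 5)*(y - 3)*(y^2 + 8*y + 16) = (y - 5)*(y - 3)*(y + 4)*(y + 4)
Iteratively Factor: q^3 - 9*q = (q - 3)*(q^2 + 3*q) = (q - 3)*(q + 3)*(q)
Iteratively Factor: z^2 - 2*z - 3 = (z + 1)*(z - 3)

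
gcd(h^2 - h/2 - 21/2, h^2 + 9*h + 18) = h + 3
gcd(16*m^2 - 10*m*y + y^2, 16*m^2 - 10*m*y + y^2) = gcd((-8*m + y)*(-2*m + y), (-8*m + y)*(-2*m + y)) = 16*m^2 - 10*m*y + y^2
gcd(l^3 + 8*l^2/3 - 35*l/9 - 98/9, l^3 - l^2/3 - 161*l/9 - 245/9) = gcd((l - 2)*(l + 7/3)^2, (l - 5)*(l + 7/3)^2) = l^2 + 14*l/3 + 49/9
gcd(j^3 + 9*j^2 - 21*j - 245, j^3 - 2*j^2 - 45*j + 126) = j + 7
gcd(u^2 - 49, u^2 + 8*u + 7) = u + 7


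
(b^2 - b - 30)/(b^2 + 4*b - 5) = (b - 6)/(b - 1)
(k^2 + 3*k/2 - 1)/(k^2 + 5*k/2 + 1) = (2*k - 1)/(2*k + 1)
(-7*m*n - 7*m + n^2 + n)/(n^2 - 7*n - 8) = (-7*m + n)/(n - 8)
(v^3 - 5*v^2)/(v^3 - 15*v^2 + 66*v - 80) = v^2/(v^2 - 10*v + 16)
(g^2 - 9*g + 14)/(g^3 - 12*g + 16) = (g - 7)/(g^2 + 2*g - 8)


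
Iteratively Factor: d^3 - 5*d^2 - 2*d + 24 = (d - 4)*(d^2 - d - 6) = (d - 4)*(d + 2)*(d - 3)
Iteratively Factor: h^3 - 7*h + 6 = (h - 2)*(h^2 + 2*h - 3) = (h - 2)*(h + 3)*(h - 1)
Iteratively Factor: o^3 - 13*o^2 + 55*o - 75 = (o - 3)*(o^2 - 10*o + 25) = (o - 5)*(o - 3)*(o - 5)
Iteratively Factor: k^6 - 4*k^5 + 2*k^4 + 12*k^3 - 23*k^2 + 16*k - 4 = (k - 1)*(k^5 - 3*k^4 - k^3 + 11*k^2 - 12*k + 4) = (k - 1)^2*(k^4 - 2*k^3 - 3*k^2 + 8*k - 4) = (k - 1)^2*(k + 2)*(k^3 - 4*k^2 + 5*k - 2) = (k - 1)^3*(k + 2)*(k^2 - 3*k + 2) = (k - 2)*(k - 1)^3*(k + 2)*(k - 1)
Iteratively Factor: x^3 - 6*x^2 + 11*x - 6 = (x - 2)*(x^2 - 4*x + 3) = (x - 2)*(x - 1)*(x - 3)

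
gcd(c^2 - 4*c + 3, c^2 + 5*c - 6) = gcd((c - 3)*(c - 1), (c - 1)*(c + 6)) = c - 1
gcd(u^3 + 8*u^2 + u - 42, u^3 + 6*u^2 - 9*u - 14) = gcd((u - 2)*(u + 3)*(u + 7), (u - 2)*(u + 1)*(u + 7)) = u^2 + 5*u - 14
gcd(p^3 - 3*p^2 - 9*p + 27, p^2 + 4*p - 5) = 1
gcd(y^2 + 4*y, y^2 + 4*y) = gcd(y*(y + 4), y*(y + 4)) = y^2 + 4*y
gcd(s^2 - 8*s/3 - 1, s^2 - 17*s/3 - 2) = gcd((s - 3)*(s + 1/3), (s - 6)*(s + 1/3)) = s + 1/3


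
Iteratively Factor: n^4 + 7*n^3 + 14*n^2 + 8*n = (n + 1)*(n^3 + 6*n^2 + 8*n) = (n + 1)*(n + 2)*(n^2 + 4*n) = (n + 1)*(n + 2)*(n + 4)*(n)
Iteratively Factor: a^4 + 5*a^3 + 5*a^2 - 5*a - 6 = (a - 1)*(a^3 + 6*a^2 + 11*a + 6) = (a - 1)*(a + 3)*(a^2 + 3*a + 2) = (a - 1)*(a + 2)*(a + 3)*(a + 1)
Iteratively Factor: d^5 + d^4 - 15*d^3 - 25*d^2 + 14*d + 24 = (d - 4)*(d^4 + 5*d^3 + 5*d^2 - 5*d - 6) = (d - 4)*(d - 1)*(d^3 + 6*d^2 + 11*d + 6) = (d - 4)*(d - 1)*(d + 3)*(d^2 + 3*d + 2) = (d - 4)*(d - 1)*(d + 1)*(d + 3)*(d + 2)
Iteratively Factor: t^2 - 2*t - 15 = (t - 5)*(t + 3)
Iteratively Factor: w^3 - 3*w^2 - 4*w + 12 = (w - 2)*(w^2 - w - 6) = (w - 3)*(w - 2)*(w + 2)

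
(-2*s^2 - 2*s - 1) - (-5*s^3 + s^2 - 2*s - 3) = 5*s^3 - 3*s^2 + 2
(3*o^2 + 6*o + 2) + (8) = 3*o^2 + 6*o + 10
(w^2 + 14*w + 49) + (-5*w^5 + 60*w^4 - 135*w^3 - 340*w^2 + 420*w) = -5*w^5 + 60*w^4 - 135*w^3 - 339*w^2 + 434*w + 49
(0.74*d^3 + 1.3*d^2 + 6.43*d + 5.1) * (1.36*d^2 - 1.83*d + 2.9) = 1.0064*d^5 + 0.4138*d^4 + 8.5118*d^3 - 1.0609*d^2 + 9.314*d + 14.79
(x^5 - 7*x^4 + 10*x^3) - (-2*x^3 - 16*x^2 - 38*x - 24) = x^5 - 7*x^4 + 12*x^3 + 16*x^2 + 38*x + 24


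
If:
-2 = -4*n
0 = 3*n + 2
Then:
No Solution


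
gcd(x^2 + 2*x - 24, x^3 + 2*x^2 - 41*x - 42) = 1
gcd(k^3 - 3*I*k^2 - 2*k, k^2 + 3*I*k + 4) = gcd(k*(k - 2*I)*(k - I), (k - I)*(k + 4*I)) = k - I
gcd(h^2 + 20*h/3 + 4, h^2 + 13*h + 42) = h + 6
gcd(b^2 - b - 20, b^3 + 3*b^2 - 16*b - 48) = b + 4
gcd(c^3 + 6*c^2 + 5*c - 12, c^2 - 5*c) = 1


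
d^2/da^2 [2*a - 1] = 0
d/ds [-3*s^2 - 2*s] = -6*s - 2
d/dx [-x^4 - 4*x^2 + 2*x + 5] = -4*x^3 - 8*x + 2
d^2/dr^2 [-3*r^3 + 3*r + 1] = -18*r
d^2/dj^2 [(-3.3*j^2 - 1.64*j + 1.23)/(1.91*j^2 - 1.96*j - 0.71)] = (-1.4210854715202e-14*j^4 - 36.673528*j^3 + 0.0721980000000144*j^2 - 40.971792*j + 14.02373)/(6.967871*j^6 - 21.450828*j^5 + 14.241915*j^4 + 8.4182*j^3 - 5.294115*j^2 - 2.964108*j - 0.357911)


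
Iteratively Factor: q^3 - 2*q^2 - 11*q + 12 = (q + 3)*(q^2 - 5*q + 4) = (q - 4)*(q + 3)*(q - 1)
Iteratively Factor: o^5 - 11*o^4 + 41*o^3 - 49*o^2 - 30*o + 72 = (o - 3)*(o^4 - 8*o^3 + 17*o^2 + 2*o - 24) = (o - 3)*(o - 2)*(o^3 - 6*o^2 + 5*o + 12) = (o - 4)*(o - 3)*(o - 2)*(o^2 - 2*o - 3) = (o - 4)*(o - 3)*(o - 2)*(o + 1)*(o - 3)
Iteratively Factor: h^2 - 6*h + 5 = (h - 5)*(h - 1)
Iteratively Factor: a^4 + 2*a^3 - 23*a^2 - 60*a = (a - 5)*(a^3 + 7*a^2 + 12*a) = a*(a - 5)*(a^2 + 7*a + 12) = a*(a - 5)*(a + 4)*(a + 3)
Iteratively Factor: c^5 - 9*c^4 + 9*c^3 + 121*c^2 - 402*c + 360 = (c - 3)*(c^4 - 6*c^3 - 9*c^2 + 94*c - 120) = (c - 3)^2*(c^3 - 3*c^2 - 18*c + 40) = (c - 5)*(c - 3)^2*(c^2 + 2*c - 8) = (c - 5)*(c - 3)^2*(c + 4)*(c - 2)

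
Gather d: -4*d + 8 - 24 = -4*d - 16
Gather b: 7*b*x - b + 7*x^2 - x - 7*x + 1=b*(7*x - 1) + 7*x^2 - 8*x + 1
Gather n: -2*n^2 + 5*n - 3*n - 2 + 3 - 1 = -2*n^2 + 2*n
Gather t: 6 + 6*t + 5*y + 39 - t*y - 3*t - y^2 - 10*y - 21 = t*(3 - y) - y^2 - 5*y + 24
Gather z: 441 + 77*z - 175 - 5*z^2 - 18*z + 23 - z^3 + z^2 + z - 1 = -z^3 - 4*z^2 + 60*z + 288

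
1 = 1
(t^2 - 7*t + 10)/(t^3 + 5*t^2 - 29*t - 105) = (t - 2)/(t^2 + 10*t + 21)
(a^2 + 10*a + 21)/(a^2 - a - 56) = (a + 3)/(a - 8)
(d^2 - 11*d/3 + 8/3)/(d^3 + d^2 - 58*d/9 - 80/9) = 3*(d - 1)/(3*d^2 + 11*d + 10)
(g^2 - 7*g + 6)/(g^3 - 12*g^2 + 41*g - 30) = 1/(g - 5)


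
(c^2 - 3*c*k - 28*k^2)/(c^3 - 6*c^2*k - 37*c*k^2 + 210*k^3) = (c + 4*k)/(c^2 + c*k - 30*k^2)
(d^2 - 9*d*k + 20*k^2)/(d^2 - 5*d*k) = (d - 4*k)/d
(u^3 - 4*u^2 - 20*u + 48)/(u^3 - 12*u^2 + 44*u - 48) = (u + 4)/(u - 4)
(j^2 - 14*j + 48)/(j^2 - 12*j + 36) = (j - 8)/(j - 6)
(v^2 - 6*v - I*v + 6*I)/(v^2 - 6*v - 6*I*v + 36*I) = (v - I)/(v - 6*I)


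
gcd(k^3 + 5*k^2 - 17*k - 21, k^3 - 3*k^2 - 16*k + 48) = k - 3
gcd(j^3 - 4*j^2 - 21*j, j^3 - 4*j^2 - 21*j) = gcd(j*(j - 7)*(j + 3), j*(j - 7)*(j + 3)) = j^3 - 4*j^2 - 21*j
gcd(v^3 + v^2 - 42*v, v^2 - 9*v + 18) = v - 6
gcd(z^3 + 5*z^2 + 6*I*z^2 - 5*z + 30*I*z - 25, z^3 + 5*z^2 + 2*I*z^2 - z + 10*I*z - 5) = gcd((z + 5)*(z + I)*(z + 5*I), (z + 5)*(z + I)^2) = z^2 + z*(5 + I) + 5*I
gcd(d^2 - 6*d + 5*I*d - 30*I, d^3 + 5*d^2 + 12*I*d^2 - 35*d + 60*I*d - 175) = d + 5*I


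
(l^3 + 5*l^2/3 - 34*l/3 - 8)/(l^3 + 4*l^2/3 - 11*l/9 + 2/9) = 3*(3*l^3 + 5*l^2 - 34*l - 24)/(9*l^3 + 12*l^2 - 11*l + 2)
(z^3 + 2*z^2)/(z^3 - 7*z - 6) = z^2/(z^2 - 2*z - 3)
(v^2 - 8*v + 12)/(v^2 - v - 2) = (v - 6)/(v + 1)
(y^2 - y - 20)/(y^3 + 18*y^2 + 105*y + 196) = (y - 5)/(y^2 + 14*y + 49)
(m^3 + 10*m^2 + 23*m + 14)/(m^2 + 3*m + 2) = m + 7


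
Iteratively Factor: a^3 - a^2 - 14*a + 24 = (a - 3)*(a^2 + 2*a - 8) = (a - 3)*(a + 4)*(a - 2)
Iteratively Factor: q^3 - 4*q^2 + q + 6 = (q - 3)*(q^2 - q - 2) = (q - 3)*(q - 2)*(q + 1)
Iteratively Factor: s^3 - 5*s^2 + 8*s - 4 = (s - 1)*(s^2 - 4*s + 4) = (s - 2)*(s - 1)*(s - 2)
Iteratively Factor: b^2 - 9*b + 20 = (b - 5)*(b - 4)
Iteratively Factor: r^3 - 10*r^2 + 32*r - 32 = (r - 4)*(r^2 - 6*r + 8) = (r - 4)^2*(r - 2)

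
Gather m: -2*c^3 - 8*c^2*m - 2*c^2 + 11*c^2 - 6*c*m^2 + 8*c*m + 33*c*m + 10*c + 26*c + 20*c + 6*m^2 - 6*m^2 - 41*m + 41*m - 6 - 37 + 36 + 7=-2*c^3 + 9*c^2 - 6*c*m^2 + 56*c + m*(-8*c^2 + 41*c)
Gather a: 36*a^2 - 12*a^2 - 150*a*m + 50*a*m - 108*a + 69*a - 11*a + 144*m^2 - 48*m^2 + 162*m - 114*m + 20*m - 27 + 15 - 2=24*a^2 + a*(-100*m - 50) + 96*m^2 + 68*m - 14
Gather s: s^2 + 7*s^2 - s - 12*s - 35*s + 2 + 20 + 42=8*s^2 - 48*s + 64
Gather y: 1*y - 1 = y - 1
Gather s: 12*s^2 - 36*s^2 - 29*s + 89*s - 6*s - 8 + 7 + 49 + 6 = -24*s^2 + 54*s + 54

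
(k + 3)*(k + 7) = k^2 + 10*k + 21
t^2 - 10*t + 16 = (t - 8)*(t - 2)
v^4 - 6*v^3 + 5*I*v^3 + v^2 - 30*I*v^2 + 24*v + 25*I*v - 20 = (v - 5)*(v - 1)*(v + I)*(v + 4*I)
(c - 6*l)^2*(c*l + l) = c^3*l - 12*c^2*l^2 + c^2*l + 36*c*l^3 - 12*c*l^2 + 36*l^3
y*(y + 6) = y^2 + 6*y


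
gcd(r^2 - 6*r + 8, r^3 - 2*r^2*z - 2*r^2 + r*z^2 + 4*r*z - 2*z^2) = r - 2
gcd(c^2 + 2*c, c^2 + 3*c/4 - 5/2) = c + 2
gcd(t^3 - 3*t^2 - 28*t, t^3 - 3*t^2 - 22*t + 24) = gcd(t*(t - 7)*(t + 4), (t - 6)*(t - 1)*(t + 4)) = t + 4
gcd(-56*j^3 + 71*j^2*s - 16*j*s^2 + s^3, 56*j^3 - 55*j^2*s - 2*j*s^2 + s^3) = 8*j^2 - 9*j*s + s^2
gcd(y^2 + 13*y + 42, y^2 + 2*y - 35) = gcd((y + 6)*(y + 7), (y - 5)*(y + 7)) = y + 7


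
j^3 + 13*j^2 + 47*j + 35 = (j + 1)*(j + 5)*(j + 7)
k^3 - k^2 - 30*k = k*(k - 6)*(k + 5)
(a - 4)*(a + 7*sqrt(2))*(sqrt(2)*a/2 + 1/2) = sqrt(2)*a^3/2 - 2*sqrt(2)*a^2 + 15*a^2/2 - 30*a + 7*sqrt(2)*a/2 - 14*sqrt(2)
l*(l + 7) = l^2 + 7*l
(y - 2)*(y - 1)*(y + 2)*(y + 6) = y^4 + 5*y^3 - 10*y^2 - 20*y + 24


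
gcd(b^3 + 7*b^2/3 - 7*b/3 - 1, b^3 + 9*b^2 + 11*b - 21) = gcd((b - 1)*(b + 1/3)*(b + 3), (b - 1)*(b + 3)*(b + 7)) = b^2 + 2*b - 3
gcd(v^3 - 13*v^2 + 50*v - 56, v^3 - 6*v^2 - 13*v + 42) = v^2 - 9*v + 14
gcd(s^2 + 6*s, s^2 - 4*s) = s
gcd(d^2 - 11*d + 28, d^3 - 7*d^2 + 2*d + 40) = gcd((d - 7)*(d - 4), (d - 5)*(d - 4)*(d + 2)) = d - 4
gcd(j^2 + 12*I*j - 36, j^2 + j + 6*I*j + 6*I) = j + 6*I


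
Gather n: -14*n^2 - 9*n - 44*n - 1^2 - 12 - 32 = -14*n^2 - 53*n - 45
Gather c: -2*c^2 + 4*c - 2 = -2*c^2 + 4*c - 2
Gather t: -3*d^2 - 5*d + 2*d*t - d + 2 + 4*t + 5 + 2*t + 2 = -3*d^2 - 6*d + t*(2*d + 6) + 9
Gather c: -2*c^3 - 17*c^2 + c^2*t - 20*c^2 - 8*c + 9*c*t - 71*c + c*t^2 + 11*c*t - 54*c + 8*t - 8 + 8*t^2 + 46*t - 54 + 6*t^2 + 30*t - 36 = -2*c^3 + c^2*(t - 37) + c*(t^2 + 20*t - 133) + 14*t^2 + 84*t - 98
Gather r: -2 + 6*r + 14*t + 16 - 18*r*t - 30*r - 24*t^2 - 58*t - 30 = r*(-18*t - 24) - 24*t^2 - 44*t - 16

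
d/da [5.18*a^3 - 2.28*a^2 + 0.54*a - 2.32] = 15.54*a^2 - 4.56*a + 0.54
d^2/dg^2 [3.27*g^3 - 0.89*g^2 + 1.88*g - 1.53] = 19.62*g - 1.78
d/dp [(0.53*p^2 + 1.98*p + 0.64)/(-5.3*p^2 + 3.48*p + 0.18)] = (12.3384*p^2 + 6.9748*p - 1.8708)/(28.09*p^4 - 36.888*p^3 + 10.2024*p^2 + 1.2528*p + 0.0324)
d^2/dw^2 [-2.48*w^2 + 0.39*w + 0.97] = -4.96000000000000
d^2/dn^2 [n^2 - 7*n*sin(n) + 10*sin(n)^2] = 7*n*sin(n) - 40*sin(n)^2 - 14*cos(n) + 22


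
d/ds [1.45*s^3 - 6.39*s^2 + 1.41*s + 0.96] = 4.35*s^2 - 12.78*s + 1.41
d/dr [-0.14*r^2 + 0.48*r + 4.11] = 0.48 - 0.28*r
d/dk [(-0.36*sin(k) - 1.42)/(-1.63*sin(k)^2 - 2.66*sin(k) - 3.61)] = (-4.6292*sin(k) + 0.2934*cos(2*k) - 2.771)*cos(k)/(1.63*sin(k)^2 + 2.66*sin(k) + 3.61)^2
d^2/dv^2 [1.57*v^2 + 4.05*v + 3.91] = 3.14000000000000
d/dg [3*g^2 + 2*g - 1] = 6*g + 2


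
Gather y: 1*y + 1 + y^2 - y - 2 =y^2 - 1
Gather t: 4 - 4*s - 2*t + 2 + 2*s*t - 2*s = -6*s + t*(2*s - 2) + 6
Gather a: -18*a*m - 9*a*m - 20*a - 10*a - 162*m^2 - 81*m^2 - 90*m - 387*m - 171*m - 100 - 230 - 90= a*(-27*m - 30) - 243*m^2 - 648*m - 420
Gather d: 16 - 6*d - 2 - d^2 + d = -d^2 - 5*d + 14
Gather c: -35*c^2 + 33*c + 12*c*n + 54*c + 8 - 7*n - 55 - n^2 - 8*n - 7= -35*c^2 + c*(12*n + 87) - n^2 - 15*n - 54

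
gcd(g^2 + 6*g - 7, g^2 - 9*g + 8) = g - 1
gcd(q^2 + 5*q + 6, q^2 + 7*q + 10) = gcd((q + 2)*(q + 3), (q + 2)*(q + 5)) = q + 2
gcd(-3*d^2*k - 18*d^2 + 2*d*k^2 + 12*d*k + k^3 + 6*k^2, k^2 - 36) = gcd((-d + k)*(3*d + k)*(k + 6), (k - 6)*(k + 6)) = k + 6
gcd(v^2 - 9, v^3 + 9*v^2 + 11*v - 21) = v + 3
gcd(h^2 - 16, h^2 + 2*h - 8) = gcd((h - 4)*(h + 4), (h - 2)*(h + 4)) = h + 4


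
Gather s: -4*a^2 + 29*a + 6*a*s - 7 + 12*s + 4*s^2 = -4*a^2 + 29*a + 4*s^2 + s*(6*a + 12) - 7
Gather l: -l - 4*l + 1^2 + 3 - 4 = -5*l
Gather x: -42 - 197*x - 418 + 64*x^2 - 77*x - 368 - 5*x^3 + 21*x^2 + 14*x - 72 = -5*x^3 + 85*x^2 - 260*x - 900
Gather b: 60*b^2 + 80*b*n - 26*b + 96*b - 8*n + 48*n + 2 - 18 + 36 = 60*b^2 + b*(80*n + 70) + 40*n + 20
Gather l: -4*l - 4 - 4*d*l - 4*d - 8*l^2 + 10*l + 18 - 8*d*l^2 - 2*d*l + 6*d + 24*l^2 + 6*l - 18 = 2*d + l^2*(16 - 8*d) + l*(12 - 6*d) - 4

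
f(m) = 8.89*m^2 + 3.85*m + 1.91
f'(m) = 17.78*m + 3.85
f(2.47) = 65.66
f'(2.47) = 47.77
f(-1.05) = 7.67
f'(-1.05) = -14.82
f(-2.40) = 43.88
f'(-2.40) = -38.82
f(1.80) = 37.64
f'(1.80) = 35.85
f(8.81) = 725.84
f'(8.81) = 160.49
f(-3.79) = 115.02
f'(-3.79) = -63.54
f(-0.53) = 2.37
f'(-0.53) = -5.57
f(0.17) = 2.82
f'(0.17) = 6.87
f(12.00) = 1328.27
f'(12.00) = 217.21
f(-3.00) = 70.37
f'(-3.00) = -49.49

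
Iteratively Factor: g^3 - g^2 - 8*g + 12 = (g - 2)*(g^2 + g - 6) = (g - 2)^2*(g + 3)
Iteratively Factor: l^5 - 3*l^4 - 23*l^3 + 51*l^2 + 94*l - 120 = (l - 1)*(l^4 - 2*l^3 - 25*l^2 + 26*l + 120) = (l - 1)*(l + 2)*(l^3 - 4*l^2 - 17*l + 60) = (l - 1)*(l + 2)*(l + 4)*(l^2 - 8*l + 15) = (l - 3)*(l - 1)*(l + 2)*(l + 4)*(l - 5)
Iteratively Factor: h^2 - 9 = (h + 3)*(h - 3)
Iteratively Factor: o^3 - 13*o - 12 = (o + 1)*(o^2 - o - 12) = (o + 1)*(o + 3)*(o - 4)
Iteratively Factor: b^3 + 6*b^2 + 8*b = (b + 4)*(b^2 + 2*b) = (b + 2)*(b + 4)*(b)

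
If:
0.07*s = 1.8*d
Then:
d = 0.0388888888888889*s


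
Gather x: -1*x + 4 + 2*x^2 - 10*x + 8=2*x^2 - 11*x + 12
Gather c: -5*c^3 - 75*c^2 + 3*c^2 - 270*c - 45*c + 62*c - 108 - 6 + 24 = -5*c^3 - 72*c^2 - 253*c - 90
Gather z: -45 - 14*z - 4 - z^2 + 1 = -z^2 - 14*z - 48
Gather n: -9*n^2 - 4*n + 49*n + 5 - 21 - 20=-9*n^2 + 45*n - 36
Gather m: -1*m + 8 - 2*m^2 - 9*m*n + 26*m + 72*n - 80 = -2*m^2 + m*(25 - 9*n) + 72*n - 72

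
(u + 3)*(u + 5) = u^2 + 8*u + 15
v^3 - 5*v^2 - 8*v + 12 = (v - 6)*(v - 1)*(v + 2)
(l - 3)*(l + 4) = l^2 + l - 12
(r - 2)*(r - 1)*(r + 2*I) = r^3 - 3*r^2 + 2*I*r^2 + 2*r - 6*I*r + 4*I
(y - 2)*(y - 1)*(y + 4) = y^3 + y^2 - 10*y + 8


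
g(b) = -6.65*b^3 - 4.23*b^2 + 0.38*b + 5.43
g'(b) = -19.95*b^2 - 8.46*b + 0.38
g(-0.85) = 6.13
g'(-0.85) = -6.84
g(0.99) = -4.79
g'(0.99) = -27.55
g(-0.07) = 5.38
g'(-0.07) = 0.87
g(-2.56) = 88.30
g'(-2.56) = -108.71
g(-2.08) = 46.18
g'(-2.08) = -68.33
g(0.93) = -3.22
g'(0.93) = -24.74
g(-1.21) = 10.56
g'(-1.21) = -18.59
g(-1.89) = 34.50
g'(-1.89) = -54.89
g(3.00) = -211.05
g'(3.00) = -204.55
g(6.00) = -1580.97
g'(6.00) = -768.58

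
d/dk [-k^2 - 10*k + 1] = -2*k - 10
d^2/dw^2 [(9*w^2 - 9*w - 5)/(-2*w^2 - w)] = 2*(54*w^3 + 60*w^2 + 30*w + 5)/(w^3*(8*w^3 + 12*w^2 + 6*w + 1))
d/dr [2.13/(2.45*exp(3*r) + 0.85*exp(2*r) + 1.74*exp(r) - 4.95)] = (-15.6555*exp(2*r) - 3.621*exp(r) - 3.7062)*exp(r)/(2.45*exp(3*r) + 0.85*exp(2*r) + 1.74*exp(r) - 4.95)^2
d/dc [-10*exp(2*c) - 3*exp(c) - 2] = (-20*exp(c) - 3)*exp(c)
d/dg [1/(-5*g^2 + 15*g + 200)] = (2*g - 3)/(5*(-g^2 + 3*g + 40)^2)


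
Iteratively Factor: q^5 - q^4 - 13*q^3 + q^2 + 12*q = (q + 1)*(q^4 - 2*q^3 - 11*q^2 + 12*q) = (q - 1)*(q + 1)*(q^3 - q^2 - 12*q) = q*(q - 1)*(q + 1)*(q^2 - q - 12) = q*(q - 1)*(q + 1)*(q + 3)*(q - 4)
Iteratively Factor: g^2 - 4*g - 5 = (g + 1)*(g - 5)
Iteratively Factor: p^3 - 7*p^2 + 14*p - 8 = (p - 2)*(p^2 - 5*p + 4) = (p - 4)*(p - 2)*(p - 1)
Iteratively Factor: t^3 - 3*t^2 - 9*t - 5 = (t + 1)*(t^2 - 4*t - 5) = (t + 1)^2*(t - 5)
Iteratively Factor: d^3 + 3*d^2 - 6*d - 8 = (d + 1)*(d^2 + 2*d - 8) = (d - 2)*(d + 1)*(d + 4)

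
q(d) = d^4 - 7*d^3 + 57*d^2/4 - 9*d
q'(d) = 4*d^3 - 21*d^2 + 57*d/2 - 9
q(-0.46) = 7.88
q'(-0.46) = -26.94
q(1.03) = -0.68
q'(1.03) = 2.45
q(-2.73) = 328.74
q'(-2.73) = -324.70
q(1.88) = -0.58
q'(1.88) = -3.06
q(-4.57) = 1443.03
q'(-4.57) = -959.60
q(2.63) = -4.60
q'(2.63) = -6.53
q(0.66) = -1.56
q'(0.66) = 1.81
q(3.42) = -7.31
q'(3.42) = 2.85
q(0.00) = 0.00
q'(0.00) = -9.00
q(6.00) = 243.00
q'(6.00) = 270.00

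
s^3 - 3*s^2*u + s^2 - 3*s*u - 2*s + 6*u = (s - 1)*(s + 2)*(s - 3*u)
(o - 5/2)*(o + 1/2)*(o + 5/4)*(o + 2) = o^4 + 5*o^3/4 - 21*o^2/4 - 145*o/16 - 25/8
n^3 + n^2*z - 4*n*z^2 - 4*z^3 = (n - 2*z)*(n + z)*(n + 2*z)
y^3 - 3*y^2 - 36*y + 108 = (y - 6)*(y - 3)*(y + 6)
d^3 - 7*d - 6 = (d - 3)*(d + 1)*(d + 2)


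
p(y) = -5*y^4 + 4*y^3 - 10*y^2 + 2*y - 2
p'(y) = -20*y^3 + 12*y^2 - 20*y + 2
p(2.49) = -189.47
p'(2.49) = -282.16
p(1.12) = -14.55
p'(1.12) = -33.45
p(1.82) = -62.23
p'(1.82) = -115.22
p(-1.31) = -45.50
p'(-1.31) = 93.76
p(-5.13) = -4278.35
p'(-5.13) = 3120.52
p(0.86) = -7.87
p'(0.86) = -19.05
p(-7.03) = -14112.11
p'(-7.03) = 7684.23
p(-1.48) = -63.82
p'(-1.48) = 122.72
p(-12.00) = -112058.00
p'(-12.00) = 36530.00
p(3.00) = -383.00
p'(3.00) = -490.00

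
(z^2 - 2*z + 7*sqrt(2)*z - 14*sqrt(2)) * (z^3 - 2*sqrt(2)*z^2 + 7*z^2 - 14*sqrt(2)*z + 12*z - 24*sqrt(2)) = z^5 + 5*z^4 + 5*sqrt(2)*z^4 - 30*z^3 + 25*sqrt(2)*z^3 - 164*z^2 - 10*sqrt(2)*z^2 - 120*sqrt(2)*z + 56*z + 672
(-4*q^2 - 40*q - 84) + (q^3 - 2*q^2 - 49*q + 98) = q^3 - 6*q^2 - 89*q + 14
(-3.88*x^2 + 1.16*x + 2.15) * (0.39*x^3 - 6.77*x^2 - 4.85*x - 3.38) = -1.5132*x^5 + 26.72*x^4 + 11.8033*x^3 - 7.0671*x^2 - 14.3483*x - 7.267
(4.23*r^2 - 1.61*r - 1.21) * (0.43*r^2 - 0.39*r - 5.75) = 1.8189*r^4 - 2.342*r^3 - 24.2149*r^2 + 9.7294*r + 6.9575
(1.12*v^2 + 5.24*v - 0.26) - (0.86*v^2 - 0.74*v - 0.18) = 0.26*v^2 + 5.98*v - 0.08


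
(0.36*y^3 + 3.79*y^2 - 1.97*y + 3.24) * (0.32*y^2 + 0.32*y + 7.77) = 0.1152*y^5 + 1.328*y^4 + 3.3796*y^3 + 29.8547*y^2 - 14.2701*y + 25.1748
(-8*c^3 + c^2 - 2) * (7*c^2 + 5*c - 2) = -56*c^5 - 33*c^4 + 21*c^3 - 16*c^2 - 10*c + 4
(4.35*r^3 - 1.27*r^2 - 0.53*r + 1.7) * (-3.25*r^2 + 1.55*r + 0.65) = -14.1375*r^5 + 10.87*r^4 + 2.5815*r^3 - 7.172*r^2 + 2.2905*r + 1.105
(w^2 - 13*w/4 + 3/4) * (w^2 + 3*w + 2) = w^4 - w^3/4 - 7*w^2 - 17*w/4 + 3/2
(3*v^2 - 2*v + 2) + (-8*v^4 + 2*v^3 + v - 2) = -8*v^4 + 2*v^3 + 3*v^2 - v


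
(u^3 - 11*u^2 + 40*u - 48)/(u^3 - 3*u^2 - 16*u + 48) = (u - 4)/(u + 4)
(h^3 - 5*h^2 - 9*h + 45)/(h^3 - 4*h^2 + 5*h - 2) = (h^3 - 5*h^2 - 9*h + 45)/(h^3 - 4*h^2 + 5*h - 2)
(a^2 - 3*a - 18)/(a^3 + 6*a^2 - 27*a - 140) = (a^2 - 3*a - 18)/(a^3 + 6*a^2 - 27*a - 140)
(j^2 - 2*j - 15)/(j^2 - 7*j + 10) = (j + 3)/(j - 2)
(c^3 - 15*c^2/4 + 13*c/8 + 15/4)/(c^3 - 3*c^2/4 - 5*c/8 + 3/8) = (2*c^2 - 9*c + 10)/(2*c^2 - 3*c + 1)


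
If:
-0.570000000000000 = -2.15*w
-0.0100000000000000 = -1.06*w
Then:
No Solution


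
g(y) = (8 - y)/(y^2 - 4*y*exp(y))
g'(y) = (8 - y)*(4*y*exp(y) - 2*y + 4*exp(y))/(y^2 - 4*y*exp(y))^2 - 1/(y^2 - 4*y*exp(y))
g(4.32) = -0.00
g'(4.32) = 0.00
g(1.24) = -0.43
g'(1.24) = 0.86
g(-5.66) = 0.43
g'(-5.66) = 0.12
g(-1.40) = 2.81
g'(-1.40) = 1.73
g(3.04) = -0.02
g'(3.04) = 0.03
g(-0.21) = 11.32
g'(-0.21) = 45.19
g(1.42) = -0.31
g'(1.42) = 0.58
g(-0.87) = 4.00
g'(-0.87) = 3.09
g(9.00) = 0.00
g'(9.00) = 0.00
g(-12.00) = 0.14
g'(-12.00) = 0.02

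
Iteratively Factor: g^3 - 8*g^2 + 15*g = (g - 3)*(g^2 - 5*g) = g*(g - 3)*(g - 5)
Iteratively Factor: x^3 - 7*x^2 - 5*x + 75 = (x + 3)*(x^2 - 10*x + 25) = (x - 5)*(x + 3)*(x - 5)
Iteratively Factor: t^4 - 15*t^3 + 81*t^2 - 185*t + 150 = (t - 2)*(t^3 - 13*t^2 + 55*t - 75) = (t - 5)*(t - 2)*(t^2 - 8*t + 15) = (t - 5)^2*(t - 2)*(t - 3)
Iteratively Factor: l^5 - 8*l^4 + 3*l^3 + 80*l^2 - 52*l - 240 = (l - 5)*(l^4 - 3*l^3 - 12*l^2 + 20*l + 48) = (l - 5)*(l - 4)*(l^3 + l^2 - 8*l - 12) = (l - 5)*(l - 4)*(l + 2)*(l^2 - l - 6) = (l - 5)*(l - 4)*(l + 2)^2*(l - 3)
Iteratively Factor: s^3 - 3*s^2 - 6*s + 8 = (s + 2)*(s^2 - 5*s + 4) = (s - 1)*(s + 2)*(s - 4)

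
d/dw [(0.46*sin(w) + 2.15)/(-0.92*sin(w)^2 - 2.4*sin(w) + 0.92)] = (0.4232*sin(w)^2 + 3.956*sin(w) + 5.5832)*cos(w)/(0.8464*sin(w)^4 + 4.416*sin(w)^3 + 4.0672*sin(w)^2 - 4.416*sin(w) + 0.8464)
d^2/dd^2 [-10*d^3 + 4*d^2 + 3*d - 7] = 8 - 60*d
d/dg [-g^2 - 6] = -2*g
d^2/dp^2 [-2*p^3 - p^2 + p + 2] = -12*p - 2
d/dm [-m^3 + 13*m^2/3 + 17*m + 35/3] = -3*m^2 + 26*m/3 + 17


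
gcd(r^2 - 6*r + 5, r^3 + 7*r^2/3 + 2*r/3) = 1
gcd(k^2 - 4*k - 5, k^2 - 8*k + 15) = k - 5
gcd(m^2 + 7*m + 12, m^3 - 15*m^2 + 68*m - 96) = 1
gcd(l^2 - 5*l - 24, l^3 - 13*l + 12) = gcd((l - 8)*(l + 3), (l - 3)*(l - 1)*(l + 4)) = 1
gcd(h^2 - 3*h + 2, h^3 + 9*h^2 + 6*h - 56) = h - 2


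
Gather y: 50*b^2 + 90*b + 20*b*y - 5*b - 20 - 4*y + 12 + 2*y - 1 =50*b^2 + 85*b + y*(20*b - 2) - 9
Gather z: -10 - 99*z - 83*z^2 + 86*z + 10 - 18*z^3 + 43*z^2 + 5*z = -18*z^3 - 40*z^2 - 8*z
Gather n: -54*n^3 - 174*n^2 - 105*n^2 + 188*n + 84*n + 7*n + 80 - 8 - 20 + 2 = -54*n^3 - 279*n^2 + 279*n + 54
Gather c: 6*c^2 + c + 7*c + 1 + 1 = 6*c^2 + 8*c + 2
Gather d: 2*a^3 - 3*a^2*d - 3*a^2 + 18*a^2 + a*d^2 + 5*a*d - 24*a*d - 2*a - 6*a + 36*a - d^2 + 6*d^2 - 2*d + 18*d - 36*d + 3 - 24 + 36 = 2*a^3 + 15*a^2 + 28*a + d^2*(a + 5) + d*(-3*a^2 - 19*a - 20) + 15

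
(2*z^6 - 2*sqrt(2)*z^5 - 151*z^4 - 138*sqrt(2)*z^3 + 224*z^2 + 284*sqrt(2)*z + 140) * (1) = 2*z^6 - 2*sqrt(2)*z^5 - 151*z^4 - 138*sqrt(2)*z^3 + 224*z^2 + 284*sqrt(2)*z + 140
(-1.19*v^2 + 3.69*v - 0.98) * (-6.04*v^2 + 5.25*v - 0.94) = 7.1876*v^4 - 28.5351*v^3 + 26.4103*v^2 - 8.6136*v + 0.9212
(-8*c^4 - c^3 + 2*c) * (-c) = 8*c^5 + c^4 - 2*c^2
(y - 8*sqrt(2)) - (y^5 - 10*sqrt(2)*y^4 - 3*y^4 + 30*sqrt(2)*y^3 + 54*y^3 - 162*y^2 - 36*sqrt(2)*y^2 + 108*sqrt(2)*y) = -y^5 + 3*y^4 + 10*sqrt(2)*y^4 - 54*y^3 - 30*sqrt(2)*y^3 + 36*sqrt(2)*y^2 + 162*y^2 - 108*sqrt(2)*y + y - 8*sqrt(2)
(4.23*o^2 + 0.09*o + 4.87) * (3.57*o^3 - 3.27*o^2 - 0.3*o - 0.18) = 15.1011*o^5 - 13.5108*o^4 + 15.8226*o^3 - 16.7133*o^2 - 1.4772*o - 0.8766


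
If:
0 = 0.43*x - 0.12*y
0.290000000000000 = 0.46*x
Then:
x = 0.63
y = 2.26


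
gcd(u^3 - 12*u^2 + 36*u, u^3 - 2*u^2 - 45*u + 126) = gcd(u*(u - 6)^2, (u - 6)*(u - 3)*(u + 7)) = u - 6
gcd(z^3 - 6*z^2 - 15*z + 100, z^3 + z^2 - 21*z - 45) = z - 5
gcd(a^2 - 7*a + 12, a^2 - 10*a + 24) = a - 4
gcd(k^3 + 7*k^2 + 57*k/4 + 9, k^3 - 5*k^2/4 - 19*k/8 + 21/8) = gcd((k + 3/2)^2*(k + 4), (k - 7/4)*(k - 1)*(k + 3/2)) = k + 3/2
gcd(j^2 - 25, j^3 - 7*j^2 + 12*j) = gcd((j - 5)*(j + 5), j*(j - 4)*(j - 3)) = 1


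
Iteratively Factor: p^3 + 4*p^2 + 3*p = (p)*(p^2 + 4*p + 3) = p*(p + 3)*(p + 1)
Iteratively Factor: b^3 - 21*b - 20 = (b - 5)*(b^2 + 5*b + 4) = (b - 5)*(b + 1)*(b + 4)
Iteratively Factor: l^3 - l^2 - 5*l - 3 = (l + 1)*(l^2 - 2*l - 3) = (l + 1)^2*(l - 3)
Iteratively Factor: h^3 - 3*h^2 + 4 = (h - 2)*(h^2 - h - 2) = (h - 2)*(h + 1)*(h - 2)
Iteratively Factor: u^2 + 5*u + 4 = (u + 4)*(u + 1)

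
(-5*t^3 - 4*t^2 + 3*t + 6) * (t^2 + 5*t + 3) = -5*t^5 - 29*t^4 - 32*t^3 + 9*t^2 + 39*t + 18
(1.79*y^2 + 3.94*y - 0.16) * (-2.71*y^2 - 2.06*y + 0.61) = -4.8509*y^4 - 14.3648*y^3 - 6.5909*y^2 + 2.733*y - 0.0976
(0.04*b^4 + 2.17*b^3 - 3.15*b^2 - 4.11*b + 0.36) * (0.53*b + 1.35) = 0.0212*b^5 + 1.2041*b^4 + 1.26*b^3 - 6.4308*b^2 - 5.3577*b + 0.486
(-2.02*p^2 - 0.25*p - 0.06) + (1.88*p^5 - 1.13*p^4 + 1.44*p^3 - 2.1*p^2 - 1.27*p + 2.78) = 1.88*p^5 - 1.13*p^4 + 1.44*p^3 - 4.12*p^2 - 1.52*p + 2.72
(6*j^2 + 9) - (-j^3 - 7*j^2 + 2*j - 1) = j^3 + 13*j^2 - 2*j + 10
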